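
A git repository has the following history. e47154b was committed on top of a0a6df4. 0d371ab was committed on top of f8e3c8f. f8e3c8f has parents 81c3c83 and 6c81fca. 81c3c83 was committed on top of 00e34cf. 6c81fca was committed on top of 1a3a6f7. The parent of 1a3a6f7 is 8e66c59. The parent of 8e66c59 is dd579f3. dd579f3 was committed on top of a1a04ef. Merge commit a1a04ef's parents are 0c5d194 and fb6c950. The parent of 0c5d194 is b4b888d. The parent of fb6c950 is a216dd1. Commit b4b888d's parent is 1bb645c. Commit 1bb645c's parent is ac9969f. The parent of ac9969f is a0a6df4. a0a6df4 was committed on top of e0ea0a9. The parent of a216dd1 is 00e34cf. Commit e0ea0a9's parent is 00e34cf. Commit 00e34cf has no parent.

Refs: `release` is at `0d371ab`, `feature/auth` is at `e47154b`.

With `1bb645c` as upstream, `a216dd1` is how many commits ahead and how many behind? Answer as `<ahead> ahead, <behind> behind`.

Reachable from a216dd1: {00e34cf, a216dd1}.
Reachable from 1bb645c: {00e34cf, 1bb645c, a0a6df4, ac9969f, e0ea0a9}.
Only in a216dd1's history (ahead): {a216dd1} — 1.
Only in 1bb645c's history (behind): {1bb645c, a0a6df4, ac9969f, e0ea0a9} — 4.

1 ahead, 4 behind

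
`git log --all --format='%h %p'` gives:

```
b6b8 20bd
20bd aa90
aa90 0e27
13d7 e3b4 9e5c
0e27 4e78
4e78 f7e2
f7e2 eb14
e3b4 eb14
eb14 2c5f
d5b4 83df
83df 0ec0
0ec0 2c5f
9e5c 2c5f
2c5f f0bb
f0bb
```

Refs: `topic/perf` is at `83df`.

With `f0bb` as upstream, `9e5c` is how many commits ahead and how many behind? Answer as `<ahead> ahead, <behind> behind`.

2 ahead, 0 behind

Reachable from 9e5c: {2c5f, 9e5c, f0bb}.
Reachable from f0bb: {f0bb}.
Only in 9e5c's history (ahead): {2c5f, 9e5c} — 2.
Only in f0bb's history (behind): {} — 0.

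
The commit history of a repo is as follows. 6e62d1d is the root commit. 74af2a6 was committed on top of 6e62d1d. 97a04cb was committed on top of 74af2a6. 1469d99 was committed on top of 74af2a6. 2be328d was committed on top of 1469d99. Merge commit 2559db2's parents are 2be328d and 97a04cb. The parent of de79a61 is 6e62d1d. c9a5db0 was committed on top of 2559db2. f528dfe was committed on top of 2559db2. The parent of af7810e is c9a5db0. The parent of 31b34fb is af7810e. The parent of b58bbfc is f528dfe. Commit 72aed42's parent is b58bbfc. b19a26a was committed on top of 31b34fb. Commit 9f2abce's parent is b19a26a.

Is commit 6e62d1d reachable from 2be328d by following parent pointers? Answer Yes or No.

Yes

Ancestors of 2be328d (commits reachable by following parents): {1469d99, 2be328d, 6e62d1d, 74af2a6}.
6e62d1d is in that set, so it is an ancestor of 2be328d.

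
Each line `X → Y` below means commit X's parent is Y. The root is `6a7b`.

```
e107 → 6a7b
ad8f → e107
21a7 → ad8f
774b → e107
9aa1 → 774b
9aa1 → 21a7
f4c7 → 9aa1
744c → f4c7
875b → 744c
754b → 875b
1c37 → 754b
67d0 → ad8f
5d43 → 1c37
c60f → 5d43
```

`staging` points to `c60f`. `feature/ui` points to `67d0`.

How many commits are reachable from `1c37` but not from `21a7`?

7

Reachable from 1c37: {1c37, 21a7, 6a7b, 744c, 754b, 774b, 875b, 9aa1, ad8f, e107, f4c7}.
Reachable from 21a7: {21a7, 6a7b, ad8f, e107}.
In 1c37's history but not 21a7's: {1c37, 744c, 754b, 774b, 875b, 9aa1, f4c7} — 7 commits.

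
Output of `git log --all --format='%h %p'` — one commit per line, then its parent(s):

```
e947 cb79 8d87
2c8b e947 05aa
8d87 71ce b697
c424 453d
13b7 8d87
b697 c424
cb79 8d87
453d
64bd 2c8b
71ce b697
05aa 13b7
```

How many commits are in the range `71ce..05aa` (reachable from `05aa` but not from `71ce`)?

3

Reachable from 05aa: {05aa, 13b7, 453d, 71ce, 8d87, b697, c424}.
Reachable from 71ce: {453d, 71ce, b697, c424}.
In 05aa's history but not 71ce's: {05aa, 13b7, 8d87} — 3 commits.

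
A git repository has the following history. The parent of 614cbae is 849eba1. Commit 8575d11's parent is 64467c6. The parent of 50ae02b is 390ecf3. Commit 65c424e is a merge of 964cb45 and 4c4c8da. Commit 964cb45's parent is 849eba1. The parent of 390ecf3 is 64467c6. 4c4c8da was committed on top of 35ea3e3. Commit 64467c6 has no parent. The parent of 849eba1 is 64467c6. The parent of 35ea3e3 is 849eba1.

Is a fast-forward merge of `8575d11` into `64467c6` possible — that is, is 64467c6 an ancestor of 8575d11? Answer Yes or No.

Yes

A fast-forward from 64467c6 to 8575d11 is possible iff 64467c6 is an ancestor of 8575d11.
Ancestors of 8575d11: {64467c6, 8575d11}.
64467c6 is among them, so fast-forward is possible.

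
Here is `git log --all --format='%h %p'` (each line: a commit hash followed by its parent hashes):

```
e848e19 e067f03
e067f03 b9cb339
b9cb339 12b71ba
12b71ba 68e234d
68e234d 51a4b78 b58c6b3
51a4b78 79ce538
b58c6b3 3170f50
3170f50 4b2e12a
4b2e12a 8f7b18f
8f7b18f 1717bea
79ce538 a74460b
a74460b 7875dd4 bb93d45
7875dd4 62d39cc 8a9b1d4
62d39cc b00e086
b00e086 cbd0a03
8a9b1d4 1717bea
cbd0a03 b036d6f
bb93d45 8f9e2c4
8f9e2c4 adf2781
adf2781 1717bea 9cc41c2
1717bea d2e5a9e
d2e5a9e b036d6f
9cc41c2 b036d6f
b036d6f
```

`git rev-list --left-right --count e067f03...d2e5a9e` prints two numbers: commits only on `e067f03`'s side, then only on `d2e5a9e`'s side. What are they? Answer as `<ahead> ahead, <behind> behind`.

21 ahead, 0 behind

Reachable from e067f03: {12b71ba, 1717bea, 3170f50, 4b2e12a, 51a4b78, 62d39cc, 68e234d, 7875dd4, 79ce538, 8a9b1d4, 8f7b18f, 8f9e2c4, 9cc41c2, a74460b, adf2781, b00e086, b036d6f, b58c6b3, b9cb339, bb93d45, cbd0a03, d2e5a9e, e067f03}.
Reachable from d2e5a9e: {b036d6f, d2e5a9e}.
Only in e067f03's history (ahead): {12b71ba, 1717bea, 3170f50, 4b2e12a, 51a4b78, 62d39cc, 68e234d, 7875dd4, 79ce538, 8a9b1d4, 8f7b18f, 8f9e2c4, 9cc41c2, a74460b, adf2781, b00e086, b58c6b3, b9cb339, bb93d45, cbd0a03, e067f03} — 21.
Only in d2e5a9e's history (behind): {} — 0.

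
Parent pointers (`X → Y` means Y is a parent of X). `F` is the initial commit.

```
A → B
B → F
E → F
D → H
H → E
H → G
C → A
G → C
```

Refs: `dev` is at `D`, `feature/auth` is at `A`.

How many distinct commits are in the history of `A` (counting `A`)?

Walking parent pointers from A: reachable set = {A, B, F}.
That is 3 commits.

3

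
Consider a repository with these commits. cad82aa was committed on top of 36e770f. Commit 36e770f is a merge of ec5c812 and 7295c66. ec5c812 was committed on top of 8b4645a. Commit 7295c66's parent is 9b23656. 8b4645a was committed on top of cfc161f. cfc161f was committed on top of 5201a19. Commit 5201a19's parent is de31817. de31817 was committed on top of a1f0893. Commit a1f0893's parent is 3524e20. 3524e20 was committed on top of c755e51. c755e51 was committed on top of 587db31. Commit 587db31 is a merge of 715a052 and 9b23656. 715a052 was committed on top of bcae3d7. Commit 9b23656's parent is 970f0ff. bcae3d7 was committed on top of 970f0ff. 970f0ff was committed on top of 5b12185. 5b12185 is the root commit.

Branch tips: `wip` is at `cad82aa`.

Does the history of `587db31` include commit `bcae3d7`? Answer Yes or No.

Ancestors of 587db31 (commits reachable by following parents): {587db31, 5b12185, 715a052, 970f0ff, 9b23656, bcae3d7}.
bcae3d7 is in that set, so it is an ancestor of 587db31.

Yes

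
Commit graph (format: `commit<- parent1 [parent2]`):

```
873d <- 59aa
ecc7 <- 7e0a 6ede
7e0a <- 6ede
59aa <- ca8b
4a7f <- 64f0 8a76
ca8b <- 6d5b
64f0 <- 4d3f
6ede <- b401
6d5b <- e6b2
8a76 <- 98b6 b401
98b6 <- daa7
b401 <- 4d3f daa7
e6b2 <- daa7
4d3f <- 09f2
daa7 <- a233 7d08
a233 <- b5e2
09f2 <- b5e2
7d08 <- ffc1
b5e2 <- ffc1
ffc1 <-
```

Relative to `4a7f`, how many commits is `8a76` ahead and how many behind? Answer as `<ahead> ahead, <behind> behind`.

0 ahead, 2 behind

Reachable from 8a76: {09f2, 4d3f, 7d08, 8a76, 98b6, a233, b401, b5e2, daa7, ffc1}.
Reachable from 4a7f: {09f2, 4a7f, 4d3f, 64f0, 7d08, 8a76, 98b6, a233, b401, b5e2, daa7, ffc1}.
Only in 8a76's history (ahead): {} — 0.
Only in 4a7f's history (behind): {4a7f, 64f0} — 2.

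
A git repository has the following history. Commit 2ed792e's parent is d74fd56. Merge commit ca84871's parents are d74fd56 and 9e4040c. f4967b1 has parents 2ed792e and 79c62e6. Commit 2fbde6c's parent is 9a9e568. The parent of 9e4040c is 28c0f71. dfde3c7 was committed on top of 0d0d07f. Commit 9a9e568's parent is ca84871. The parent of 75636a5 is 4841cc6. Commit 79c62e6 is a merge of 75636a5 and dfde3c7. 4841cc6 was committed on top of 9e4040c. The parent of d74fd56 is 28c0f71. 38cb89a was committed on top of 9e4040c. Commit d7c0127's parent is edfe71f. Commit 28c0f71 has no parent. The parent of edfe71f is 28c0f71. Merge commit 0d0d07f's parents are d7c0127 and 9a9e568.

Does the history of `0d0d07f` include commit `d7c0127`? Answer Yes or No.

Yes

Ancestors of 0d0d07f (commits reachable by following parents): {0d0d07f, 28c0f71, 9a9e568, 9e4040c, ca84871, d74fd56, d7c0127, edfe71f}.
d7c0127 is in that set, so it is an ancestor of 0d0d07f.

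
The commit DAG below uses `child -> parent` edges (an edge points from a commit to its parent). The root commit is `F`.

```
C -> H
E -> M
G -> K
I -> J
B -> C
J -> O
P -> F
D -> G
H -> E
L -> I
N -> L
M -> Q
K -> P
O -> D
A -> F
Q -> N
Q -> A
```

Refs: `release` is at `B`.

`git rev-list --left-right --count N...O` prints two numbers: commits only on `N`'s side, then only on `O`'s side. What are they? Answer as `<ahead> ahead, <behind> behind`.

Reachable from N: {D, F, G, I, J, K, L, N, O, P}.
Reachable from O: {D, F, G, K, O, P}.
Only in N's history (ahead): {I, J, L, N} — 4.
Only in O's history (behind): {} — 0.

4 ahead, 0 behind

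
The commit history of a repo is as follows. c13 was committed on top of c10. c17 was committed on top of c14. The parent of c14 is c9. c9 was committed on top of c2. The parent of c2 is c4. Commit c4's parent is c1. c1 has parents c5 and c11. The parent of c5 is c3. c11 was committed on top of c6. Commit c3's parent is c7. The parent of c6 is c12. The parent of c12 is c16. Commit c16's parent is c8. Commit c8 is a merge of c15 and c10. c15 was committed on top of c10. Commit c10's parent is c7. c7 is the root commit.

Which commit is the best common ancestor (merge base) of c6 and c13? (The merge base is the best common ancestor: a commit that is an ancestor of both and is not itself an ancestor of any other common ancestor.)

Ancestors of c6: {c10, c12, c15, c16, c6, c7, c8}.
Ancestors of c13: {c10, c13, c7}.
Common ancestors: {c10, c7}.
Among these, c10 is not an ancestor of any other common ancestor — it is the merge base.

c10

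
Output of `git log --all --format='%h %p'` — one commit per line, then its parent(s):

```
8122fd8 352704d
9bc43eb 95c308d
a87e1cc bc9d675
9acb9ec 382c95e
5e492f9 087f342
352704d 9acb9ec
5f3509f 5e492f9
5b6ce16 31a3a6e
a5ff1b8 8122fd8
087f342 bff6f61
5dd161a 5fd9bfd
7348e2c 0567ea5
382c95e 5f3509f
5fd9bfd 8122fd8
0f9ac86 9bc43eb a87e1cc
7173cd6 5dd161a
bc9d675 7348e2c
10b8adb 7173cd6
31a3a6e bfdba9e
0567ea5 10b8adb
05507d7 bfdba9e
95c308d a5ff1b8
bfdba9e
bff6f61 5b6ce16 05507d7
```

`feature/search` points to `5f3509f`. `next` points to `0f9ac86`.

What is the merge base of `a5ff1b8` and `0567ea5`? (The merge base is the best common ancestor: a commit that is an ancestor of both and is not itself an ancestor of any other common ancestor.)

Ancestors of a5ff1b8: {05507d7, 087f342, 31a3a6e, 352704d, 382c95e, 5b6ce16, 5e492f9, 5f3509f, 8122fd8, 9acb9ec, a5ff1b8, bfdba9e, bff6f61}.
Ancestors of 0567ea5: {05507d7, 0567ea5, 087f342, 10b8adb, 31a3a6e, 352704d, 382c95e, 5b6ce16, 5dd161a, 5e492f9, 5f3509f, 5fd9bfd, 7173cd6, 8122fd8, 9acb9ec, bfdba9e, bff6f61}.
Common ancestors: {05507d7, 087f342, 31a3a6e, 352704d, 382c95e, 5b6ce16, 5e492f9, 5f3509f, 8122fd8, 9acb9ec, bfdba9e, bff6f61}.
Among these, 8122fd8 is not an ancestor of any other common ancestor — it is the merge base.

8122fd8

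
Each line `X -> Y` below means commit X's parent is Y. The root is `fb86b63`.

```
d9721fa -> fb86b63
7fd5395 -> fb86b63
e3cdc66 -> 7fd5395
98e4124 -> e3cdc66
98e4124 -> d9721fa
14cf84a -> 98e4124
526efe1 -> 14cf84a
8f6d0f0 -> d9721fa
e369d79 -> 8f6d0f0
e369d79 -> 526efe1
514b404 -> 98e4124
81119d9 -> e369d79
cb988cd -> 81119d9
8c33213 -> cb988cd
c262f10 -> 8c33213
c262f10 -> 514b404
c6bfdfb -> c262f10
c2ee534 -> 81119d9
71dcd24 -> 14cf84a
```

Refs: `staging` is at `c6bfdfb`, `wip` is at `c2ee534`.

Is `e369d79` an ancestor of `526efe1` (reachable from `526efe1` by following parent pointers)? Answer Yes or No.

No

Ancestors of 526efe1: {14cf84a, 526efe1, 7fd5395, 98e4124, d9721fa, e3cdc66, fb86b63}.
e369d79 is not in that set, so it is not an ancestor of 526efe1.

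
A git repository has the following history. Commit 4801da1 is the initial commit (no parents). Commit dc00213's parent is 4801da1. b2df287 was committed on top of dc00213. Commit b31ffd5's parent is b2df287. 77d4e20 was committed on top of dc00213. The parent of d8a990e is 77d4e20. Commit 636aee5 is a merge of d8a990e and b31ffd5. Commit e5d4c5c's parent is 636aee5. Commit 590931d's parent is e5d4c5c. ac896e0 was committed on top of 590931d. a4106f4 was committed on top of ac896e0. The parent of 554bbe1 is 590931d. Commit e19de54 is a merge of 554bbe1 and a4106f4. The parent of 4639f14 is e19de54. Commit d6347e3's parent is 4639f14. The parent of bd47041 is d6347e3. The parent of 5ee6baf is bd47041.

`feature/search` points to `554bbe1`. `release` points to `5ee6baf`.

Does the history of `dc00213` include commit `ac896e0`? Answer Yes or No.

No

Ancestors of dc00213: {4801da1, dc00213}.
ac896e0 is not in that set, so it is not an ancestor of dc00213.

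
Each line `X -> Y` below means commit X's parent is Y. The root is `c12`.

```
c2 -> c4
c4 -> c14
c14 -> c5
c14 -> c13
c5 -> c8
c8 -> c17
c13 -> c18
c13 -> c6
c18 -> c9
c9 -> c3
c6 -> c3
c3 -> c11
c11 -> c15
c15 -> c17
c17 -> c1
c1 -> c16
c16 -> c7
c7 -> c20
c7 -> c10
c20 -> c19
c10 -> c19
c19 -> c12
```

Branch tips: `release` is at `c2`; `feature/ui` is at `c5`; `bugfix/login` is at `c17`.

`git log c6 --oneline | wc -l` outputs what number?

12

Walking parent pointers from c6: reachable set = {c1, c10, c11, c12, c15, c16, c17, c19, c20, c3, c6, c7}.
That is 12 commits.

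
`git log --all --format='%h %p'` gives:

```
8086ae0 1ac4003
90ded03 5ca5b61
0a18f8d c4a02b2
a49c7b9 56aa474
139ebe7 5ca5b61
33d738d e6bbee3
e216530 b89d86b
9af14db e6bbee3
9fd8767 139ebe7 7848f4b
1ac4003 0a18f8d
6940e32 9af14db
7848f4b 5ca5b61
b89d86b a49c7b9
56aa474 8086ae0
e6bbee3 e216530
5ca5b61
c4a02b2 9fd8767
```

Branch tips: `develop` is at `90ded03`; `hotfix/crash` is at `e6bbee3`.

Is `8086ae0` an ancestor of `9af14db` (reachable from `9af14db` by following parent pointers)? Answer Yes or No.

Ancestors of 9af14db (commits reachable by following parents): {0a18f8d, 139ebe7, 1ac4003, 56aa474, 5ca5b61, 7848f4b, 8086ae0, 9af14db, 9fd8767, a49c7b9, b89d86b, c4a02b2, e216530, e6bbee3}.
8086ae0 is in that set, so it is an ancestor of 9af14db.

Yes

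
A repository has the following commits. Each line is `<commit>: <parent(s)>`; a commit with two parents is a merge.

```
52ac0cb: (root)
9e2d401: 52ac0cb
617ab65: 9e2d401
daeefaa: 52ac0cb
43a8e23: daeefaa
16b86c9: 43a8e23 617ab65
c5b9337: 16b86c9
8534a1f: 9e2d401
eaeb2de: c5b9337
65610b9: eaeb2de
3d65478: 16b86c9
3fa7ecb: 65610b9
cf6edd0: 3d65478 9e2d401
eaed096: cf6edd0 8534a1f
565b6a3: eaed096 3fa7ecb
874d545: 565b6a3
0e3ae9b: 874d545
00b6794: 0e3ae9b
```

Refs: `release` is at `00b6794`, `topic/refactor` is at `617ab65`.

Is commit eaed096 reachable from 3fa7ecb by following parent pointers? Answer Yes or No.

Ancestors of 3fa7ecb: {16b86c9, 3fa7ecb, 43a8e23, 52ac0cb, 617ab65, 65610b9, 9e2d401, c5b9337, daeefaa, eaeb2de}.
eaed096 is not in that set, so it is not an ancestor of 3fa7ecb.

No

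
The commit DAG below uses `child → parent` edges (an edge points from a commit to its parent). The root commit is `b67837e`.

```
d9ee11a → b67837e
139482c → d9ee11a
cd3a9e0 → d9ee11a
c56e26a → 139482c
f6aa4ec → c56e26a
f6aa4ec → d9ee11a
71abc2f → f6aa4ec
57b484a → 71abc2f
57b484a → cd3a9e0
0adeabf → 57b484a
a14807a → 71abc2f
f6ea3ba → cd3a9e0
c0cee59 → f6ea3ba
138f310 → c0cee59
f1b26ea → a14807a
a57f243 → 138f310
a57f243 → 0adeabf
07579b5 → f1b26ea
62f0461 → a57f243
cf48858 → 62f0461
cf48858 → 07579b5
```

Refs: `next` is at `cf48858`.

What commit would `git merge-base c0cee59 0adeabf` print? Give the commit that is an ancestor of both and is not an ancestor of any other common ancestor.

Ancestors of c0cee59: {b67837e, c0cee59, cd3a9e0, d9ee11a, f6ea3ba}.
Ancestors of 0adeabf: {0adeabf, 139482c, 57b484a, 71abc2f, b67837e, c56e26a, cd3a9e0, d9ee11a, f6aa4ec}.
Common ancestors: {b67837e, cd3a9e0, d9ee11a}.
Among these, cd3a9e0 is not an ancestor of any other common ancestor — it is the merge base.

cd3a9e0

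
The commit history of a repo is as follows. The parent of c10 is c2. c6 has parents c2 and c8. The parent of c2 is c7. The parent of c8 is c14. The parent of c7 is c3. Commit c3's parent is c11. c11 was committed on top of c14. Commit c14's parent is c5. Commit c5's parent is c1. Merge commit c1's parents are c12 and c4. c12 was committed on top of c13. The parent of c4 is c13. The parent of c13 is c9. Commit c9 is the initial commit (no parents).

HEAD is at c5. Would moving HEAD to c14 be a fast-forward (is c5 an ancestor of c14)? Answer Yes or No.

Yes

A fast-forward from c5 to c14 is possible iff c5 is an ancestor of c14.
Ancestors of c14: {c1, c12, c13, c14, c4, c5, c9}.
c5 is among them, so fast-forward is possible.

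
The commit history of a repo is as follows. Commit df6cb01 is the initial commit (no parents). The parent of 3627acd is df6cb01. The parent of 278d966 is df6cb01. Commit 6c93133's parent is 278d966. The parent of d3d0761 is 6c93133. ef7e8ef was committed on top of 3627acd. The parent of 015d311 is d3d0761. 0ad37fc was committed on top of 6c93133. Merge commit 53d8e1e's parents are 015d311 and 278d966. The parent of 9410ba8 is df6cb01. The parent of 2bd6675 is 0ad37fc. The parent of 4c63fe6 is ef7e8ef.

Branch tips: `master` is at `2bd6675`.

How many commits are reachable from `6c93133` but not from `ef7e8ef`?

2

Reachable from 6c93133: {278d966, 6c93133, df6cb01}.
Reachable from ef7e8ef: {3627acd, df6cb01, ef7e8ef}.
In 6c93133's history but not ef7e8ef's: {278d966, 6c93133} — 2 commits.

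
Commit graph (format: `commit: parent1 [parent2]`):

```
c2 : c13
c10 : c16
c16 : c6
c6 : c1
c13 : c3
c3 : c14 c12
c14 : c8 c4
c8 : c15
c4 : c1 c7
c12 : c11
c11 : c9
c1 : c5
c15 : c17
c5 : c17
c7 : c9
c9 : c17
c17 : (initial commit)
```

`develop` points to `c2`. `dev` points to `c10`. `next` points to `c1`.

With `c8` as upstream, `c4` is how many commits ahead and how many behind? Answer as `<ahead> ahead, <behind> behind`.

Reachable from c4: {c1, c17, c4, c5, c7, c9}.
Reachable from c8: {c15, c17, c8}.
Only in c4's history (ahead): {c1, c4, c5, c7, c9} — 5.
Only in c8's history (behind): {c15, c8} — 2.

5 ahead, 2 behind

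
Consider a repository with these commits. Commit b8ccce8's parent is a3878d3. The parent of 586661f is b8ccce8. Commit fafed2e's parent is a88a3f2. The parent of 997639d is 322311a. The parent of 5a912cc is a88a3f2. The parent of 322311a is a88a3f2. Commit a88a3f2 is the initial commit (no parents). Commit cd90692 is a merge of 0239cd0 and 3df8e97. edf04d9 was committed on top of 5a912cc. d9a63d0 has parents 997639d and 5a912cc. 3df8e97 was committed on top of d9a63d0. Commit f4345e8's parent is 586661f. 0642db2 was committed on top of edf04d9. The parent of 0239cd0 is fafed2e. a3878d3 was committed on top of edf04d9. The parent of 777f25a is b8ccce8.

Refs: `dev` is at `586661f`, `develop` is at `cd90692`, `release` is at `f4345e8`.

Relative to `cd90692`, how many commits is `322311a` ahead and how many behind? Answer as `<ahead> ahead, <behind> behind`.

0 ahead, 7 behind

Reachable from 322311a: {322311a, a88a3f2}.
Reachable from cd90692: {0239cd0, 322311a, 3df8e97, 5a912cc, 997639d, a88a3f2, cd90692, d9a63d0, fafed2e}.
Only in 322311a's history (ahead): {} — 0.
Only in cd90692's history (behind): {0239cd0, 3df8e97, 5a912cc, 997639d, cd90692, d9a63d0, fafed2e} — 7.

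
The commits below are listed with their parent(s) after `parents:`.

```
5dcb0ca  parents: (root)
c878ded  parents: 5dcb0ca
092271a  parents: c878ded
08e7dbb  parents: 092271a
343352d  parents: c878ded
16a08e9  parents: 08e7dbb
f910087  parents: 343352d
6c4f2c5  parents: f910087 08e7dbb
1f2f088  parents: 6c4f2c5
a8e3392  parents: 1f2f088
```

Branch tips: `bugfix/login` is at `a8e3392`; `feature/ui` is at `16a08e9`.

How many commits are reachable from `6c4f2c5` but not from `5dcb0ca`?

Reachable from 6c4f2c5: {08e7dbb, 092271a, 343352d, 5dcb0ca, 6c4f2c5, c878ded, f910087}.
Reachable from 5dcb0ca: {5dcb0ca}.
In 6c4f2c5's history but not 5dcb0ca's: {08e7dbb, 092271a, 343352d, 6c4f2c5, c878ded, f910087} — 6 commits.

6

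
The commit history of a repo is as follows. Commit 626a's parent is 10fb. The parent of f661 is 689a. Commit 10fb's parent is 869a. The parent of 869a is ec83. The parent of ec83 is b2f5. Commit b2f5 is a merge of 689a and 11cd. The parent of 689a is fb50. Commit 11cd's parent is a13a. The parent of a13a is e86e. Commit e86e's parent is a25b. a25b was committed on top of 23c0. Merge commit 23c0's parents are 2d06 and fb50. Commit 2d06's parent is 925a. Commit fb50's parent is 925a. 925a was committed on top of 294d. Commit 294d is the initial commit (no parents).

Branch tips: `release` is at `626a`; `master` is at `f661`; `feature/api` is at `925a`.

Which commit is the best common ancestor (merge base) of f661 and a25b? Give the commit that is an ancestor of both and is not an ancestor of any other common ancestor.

Ancestors of f661: {294d, 689a, 925a, f661, fb50}.
Ancestors of a25b: {23c0, 294d, 2d06, 925a, a25b, fb50}.
Common ancestors: {294d, 925a, fb50}.
Among these, fb50 is not an ancestor of any other common ancestor — it is the merge base.

fb50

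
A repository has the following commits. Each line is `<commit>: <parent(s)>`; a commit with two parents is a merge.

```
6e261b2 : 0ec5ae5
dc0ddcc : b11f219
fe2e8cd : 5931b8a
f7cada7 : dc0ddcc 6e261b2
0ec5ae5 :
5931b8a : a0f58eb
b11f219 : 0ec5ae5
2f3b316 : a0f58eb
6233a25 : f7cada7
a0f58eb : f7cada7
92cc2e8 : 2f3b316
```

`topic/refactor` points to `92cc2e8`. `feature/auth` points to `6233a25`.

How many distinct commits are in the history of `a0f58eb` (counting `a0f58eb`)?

Walking parent pointers from a0f58eb: reachable set = {0ec5ae5, 6e261b2, a0f58eb, b11f219, dc0ddcc, f7cada7}.
That is 6 commits.

6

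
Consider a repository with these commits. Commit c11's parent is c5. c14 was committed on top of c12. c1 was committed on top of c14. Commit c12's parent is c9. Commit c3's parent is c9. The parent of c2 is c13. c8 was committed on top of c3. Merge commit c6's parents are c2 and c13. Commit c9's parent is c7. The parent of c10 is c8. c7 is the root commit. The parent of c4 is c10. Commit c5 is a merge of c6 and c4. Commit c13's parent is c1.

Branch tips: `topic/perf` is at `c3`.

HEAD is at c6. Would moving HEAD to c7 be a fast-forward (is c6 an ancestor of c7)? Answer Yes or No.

No

A fast-forward from c6 to c7 is possible iff c6 is an ancestor of c7.
Ancestors of c7: {c7}.
c6 is not among them, so fast-forward is not possible.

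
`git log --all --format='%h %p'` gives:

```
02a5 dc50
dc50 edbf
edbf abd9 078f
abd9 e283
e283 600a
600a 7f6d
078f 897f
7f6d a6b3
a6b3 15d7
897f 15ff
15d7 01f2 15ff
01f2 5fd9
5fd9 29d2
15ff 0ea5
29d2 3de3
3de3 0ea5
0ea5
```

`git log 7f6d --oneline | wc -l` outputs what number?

Walking parent pointers from 7f6d: reachable set = {01f2, 0ea5, 15d7, 15ff, 29d2, 3de3, 5fd9, 7f6d, a6b3}.
That is 9 commits.

9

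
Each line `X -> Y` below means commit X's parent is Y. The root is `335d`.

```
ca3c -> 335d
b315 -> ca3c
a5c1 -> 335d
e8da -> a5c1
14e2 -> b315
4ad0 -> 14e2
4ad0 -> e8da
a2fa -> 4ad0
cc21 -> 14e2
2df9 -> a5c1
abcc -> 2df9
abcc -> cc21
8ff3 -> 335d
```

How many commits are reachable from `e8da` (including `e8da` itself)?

3

Walking parent pointers from e8da: reachable set = {335d, a5c1, e8da}.
That is 3 commits.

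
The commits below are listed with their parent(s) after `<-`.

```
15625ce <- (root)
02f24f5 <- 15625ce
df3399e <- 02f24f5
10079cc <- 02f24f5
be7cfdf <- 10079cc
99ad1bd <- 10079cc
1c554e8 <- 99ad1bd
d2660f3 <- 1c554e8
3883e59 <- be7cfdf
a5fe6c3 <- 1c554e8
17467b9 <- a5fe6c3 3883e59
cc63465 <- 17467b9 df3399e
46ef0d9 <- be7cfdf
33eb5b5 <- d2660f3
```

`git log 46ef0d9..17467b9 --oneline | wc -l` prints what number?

5

Reachable from 17467b9: {02f24f5, 10079cc, 15625ce, 17467b9, 1c554e8, 3883e59, 99ad1bd, a5fe6c3, be7cfdf}.
Reachable from 46ef0d9: {02f24f5, 10079cc, 15625ce, 46ef0d9, be7cfdf}.
In 17467b9's history but not 46ef0d9's: {17467b9, 1c554e8, 3883e59, 99ad1bd, a5fe6c3} — 5 commits.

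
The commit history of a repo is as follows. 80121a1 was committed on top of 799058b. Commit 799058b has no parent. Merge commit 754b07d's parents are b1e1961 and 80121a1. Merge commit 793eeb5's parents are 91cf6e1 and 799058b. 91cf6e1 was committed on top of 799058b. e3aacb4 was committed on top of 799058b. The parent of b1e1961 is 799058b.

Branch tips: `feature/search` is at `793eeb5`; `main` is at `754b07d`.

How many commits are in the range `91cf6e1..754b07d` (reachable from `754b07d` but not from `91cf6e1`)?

Reachable from 754b07d: {754b07d, 799058b, 80121a1, b1e1961}.
Reachable from 91cf6e1: {799058b, 91cf6e1}.
In 754b07d's history but not 91cf6e1's: {754b07d, 80121a1, b1e1961} — 3 commits.

3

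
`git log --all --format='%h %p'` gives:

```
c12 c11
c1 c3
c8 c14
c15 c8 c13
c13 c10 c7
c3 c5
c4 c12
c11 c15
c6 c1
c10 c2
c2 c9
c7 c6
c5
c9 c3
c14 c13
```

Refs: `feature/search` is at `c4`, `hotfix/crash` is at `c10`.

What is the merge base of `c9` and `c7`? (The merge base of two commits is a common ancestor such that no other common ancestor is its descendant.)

Ancestors of c9: {c3, c5, c9}.
Ancestors of c7: {c1, c3, c5, c6, c7}.
Common ancestors: {c3, c5}.
Among these, c3 is not an ancestor of any other common ancestor — it is the merge base.

c3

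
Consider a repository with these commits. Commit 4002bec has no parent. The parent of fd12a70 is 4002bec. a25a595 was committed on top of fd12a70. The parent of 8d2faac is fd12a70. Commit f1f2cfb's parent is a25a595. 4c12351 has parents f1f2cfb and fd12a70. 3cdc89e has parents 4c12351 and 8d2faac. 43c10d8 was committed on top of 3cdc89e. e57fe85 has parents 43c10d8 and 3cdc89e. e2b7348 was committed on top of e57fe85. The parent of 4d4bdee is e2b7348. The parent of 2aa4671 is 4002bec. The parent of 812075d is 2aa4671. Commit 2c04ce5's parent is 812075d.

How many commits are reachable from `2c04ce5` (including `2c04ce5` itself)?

Walking parent pointers from 2c04ce5: reachable set = {2aa4671, 2c04ce5, 4002bec, 812075d}.
That is 4 commits.

4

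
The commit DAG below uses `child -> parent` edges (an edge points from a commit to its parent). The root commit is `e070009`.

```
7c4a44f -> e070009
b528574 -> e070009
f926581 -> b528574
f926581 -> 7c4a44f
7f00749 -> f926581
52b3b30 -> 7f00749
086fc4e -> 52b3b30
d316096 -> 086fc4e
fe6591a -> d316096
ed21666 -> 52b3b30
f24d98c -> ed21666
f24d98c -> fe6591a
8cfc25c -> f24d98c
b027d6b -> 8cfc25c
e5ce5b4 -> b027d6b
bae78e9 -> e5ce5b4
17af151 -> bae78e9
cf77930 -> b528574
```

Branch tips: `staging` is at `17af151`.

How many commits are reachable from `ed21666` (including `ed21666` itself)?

7

Walking parent pointers from ed21666: reachable set = {52b3b30, 7c4a44f, 7f00749, b528574, e070009, ed21666, f926581}.
That is 7 commits.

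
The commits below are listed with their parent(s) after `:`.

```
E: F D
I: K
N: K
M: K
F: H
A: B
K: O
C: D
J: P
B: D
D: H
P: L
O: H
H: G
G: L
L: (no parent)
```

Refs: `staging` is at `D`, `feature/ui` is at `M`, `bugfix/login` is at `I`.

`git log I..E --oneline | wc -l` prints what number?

3

Reachable from E: {D, E, F, G, H, L}.
Reachable from I: {G, H, I, K, L, O}.
In E's history but not I's: {D, E, F} — 3 commits.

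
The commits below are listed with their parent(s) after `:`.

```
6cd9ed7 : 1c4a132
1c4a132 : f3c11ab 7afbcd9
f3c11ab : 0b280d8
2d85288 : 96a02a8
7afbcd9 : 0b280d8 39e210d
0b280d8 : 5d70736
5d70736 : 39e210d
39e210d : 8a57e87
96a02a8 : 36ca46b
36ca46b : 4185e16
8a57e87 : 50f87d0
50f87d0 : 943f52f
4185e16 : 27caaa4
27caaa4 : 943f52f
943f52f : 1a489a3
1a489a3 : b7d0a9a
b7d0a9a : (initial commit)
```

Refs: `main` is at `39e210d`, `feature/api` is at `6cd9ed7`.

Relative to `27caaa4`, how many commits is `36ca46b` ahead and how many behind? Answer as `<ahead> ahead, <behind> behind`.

Reachable from 36ca46b: {1a489a3, 27caaa4, 36ca46b, 4185e16, 943f52f, b7d0a9a}.
Reachable from 27caaa4: {1a489a3, 27caaa4, 943f52f, b7d0a9a}.
Only in 36ca46b's history (ahead): {36ca46b, 4185e16} — 2.
Only in 27caaa4's history (behind): {} — 0.

2 ahead, 0 behind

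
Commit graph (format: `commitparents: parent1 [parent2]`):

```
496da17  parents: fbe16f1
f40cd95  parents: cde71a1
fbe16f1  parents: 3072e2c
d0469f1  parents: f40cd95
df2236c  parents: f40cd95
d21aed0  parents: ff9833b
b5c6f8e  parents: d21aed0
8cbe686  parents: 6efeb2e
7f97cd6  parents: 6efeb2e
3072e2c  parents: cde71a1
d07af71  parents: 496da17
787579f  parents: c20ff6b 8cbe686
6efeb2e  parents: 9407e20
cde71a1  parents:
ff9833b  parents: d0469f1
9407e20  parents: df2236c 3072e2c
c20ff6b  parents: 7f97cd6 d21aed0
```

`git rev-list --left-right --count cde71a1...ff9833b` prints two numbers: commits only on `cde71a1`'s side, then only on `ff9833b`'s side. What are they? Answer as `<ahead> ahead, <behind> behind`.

Reachable from cde71a1: {cde71a1}.
Reachable from ff9833b: {cde71a1, d0469f1, f40cd95, ff9833b}.
Only in cde71a1's history (ahead): {} — 0.
Only in ff9833b's history (behind): {d0469f1, f40cd95, ff9833b} — 3.

0 ahead, 3 behind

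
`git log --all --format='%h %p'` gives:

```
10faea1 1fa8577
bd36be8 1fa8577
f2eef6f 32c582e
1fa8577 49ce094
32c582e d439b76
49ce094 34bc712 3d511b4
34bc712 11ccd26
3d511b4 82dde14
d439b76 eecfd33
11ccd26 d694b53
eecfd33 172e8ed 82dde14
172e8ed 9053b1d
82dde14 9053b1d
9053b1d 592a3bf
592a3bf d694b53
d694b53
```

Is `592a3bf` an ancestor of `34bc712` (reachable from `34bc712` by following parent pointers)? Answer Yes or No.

No

Ancestors of 34bc712: {11ccd26, 34bc712, d694b53}.
592a3bf is not in that set, so it is not an ancestor of 34bc712.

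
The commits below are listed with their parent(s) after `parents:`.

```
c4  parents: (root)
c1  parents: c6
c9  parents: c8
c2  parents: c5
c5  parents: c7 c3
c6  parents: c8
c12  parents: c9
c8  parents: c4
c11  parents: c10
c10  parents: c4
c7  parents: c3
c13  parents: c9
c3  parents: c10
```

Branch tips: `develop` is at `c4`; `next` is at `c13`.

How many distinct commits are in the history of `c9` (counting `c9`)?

3

Walking parent pointers from c9: reachable set = {c4, c8, c9}.
That is 3 commits.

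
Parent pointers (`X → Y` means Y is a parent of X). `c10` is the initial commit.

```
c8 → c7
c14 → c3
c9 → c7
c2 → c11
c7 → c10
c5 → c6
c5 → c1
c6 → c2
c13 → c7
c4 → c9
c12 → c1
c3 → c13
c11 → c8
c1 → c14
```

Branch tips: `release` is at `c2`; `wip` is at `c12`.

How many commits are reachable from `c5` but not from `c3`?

7

Reachable from c5: {c1, c10, c11, c13, c14, c2, c3, c5, c6, c7, c8}.
Reachable from c3: {c10, c13, c3, c7}.
In c5's history but not c3's: {c1, c11, c14, c2, c5, c6, c8} — 7 commits.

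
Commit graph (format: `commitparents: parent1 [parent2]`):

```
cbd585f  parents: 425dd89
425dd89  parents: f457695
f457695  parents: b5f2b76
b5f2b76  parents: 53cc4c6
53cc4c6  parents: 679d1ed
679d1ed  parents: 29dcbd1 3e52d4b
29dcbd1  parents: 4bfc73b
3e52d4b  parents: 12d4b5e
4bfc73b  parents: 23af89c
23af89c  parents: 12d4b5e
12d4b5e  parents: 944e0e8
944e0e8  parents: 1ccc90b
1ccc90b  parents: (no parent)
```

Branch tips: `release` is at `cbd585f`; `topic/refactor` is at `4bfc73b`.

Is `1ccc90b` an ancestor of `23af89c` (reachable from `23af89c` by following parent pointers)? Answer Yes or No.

Ancestors of 23af89c (commits reachable by following parents): {12d4b5e, 1ccc90b, 23af89c, 944e0e8}.
1ccc90b is in that set, so it is an ancestor of 23af89c.

Yes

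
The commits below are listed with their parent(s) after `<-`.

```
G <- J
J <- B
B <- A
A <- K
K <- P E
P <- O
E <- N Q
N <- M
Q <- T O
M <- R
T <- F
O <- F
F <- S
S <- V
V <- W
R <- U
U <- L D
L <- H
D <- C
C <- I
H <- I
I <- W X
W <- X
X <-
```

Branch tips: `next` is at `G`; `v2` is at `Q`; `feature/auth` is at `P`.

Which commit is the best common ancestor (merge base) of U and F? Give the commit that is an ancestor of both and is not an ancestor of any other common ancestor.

W

Ancestors of U: {C, D, H, I, L, U, W, X}.
Ancestors of F: {F, S, V, W, X}.
Common ancestors: {W, X}.
Among these, W is not an ancestor of any other common ancestor — it is the merge base.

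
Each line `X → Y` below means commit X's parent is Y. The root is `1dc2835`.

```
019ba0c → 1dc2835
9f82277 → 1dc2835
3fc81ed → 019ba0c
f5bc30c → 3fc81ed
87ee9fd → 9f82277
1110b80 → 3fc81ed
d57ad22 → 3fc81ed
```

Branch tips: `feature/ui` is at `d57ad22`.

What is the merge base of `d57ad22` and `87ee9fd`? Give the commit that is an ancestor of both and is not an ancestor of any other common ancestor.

1dc2835

Ancestors of d57ad22: {019ba0c, 1dc2835, 3fc81ed, d57ad22}.
Ancestors of 87ee9fd: {1dc2835, 87ee9fd, 9f82277}.
Common ancestors: {1dc2835}.
The only common ancestor is 1dc2835, so it is the merge base.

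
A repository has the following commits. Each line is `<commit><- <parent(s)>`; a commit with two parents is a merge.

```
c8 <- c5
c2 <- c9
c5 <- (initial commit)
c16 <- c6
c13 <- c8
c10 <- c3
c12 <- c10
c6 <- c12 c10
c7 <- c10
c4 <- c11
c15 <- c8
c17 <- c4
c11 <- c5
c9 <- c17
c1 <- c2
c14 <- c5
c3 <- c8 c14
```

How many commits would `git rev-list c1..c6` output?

Reachable from c6: {c10, c12, c14, c3, c5, c6, c8}.
Reachable from c1: {c1, c11, c17, c2, c4, c5, c9}.
In c6's history but not c1's: {c10, c12, c14, c3, c6, c8} — 6 commits.

6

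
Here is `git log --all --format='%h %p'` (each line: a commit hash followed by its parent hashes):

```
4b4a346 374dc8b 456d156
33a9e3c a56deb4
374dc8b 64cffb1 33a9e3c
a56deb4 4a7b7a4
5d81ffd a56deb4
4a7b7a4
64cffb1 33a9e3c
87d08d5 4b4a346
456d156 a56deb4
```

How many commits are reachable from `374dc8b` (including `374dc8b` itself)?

Walking parent pointers from 374dc8b: reachable set = {33a9e3c, 374dc8b, 4a7b7a4, 64cffb1, a56deb4}.
That is 5 commits.

5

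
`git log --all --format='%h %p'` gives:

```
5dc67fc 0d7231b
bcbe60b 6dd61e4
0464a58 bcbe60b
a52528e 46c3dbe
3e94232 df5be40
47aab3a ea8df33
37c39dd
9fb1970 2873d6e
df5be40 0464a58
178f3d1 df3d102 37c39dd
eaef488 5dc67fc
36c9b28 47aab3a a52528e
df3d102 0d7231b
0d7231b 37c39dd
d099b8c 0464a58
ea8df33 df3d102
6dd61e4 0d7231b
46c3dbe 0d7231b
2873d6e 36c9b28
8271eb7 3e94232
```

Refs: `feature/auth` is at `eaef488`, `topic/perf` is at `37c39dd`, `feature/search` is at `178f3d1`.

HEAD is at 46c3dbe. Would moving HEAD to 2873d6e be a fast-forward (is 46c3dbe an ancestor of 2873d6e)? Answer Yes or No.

A fast-forward from 46c3dbe to 2873d6e is possible iff 46c3dbe is an ancestor of 2873d6e.
Ancestors of 2873d6e: {0d7231b, 2873d6e, 36c9b28, 37c39dd, 46c3dbe, 47aab3a, a52528e, df3d102, ea8df33}.
46c3dbe is among them, so fast-forward is possible.

Yes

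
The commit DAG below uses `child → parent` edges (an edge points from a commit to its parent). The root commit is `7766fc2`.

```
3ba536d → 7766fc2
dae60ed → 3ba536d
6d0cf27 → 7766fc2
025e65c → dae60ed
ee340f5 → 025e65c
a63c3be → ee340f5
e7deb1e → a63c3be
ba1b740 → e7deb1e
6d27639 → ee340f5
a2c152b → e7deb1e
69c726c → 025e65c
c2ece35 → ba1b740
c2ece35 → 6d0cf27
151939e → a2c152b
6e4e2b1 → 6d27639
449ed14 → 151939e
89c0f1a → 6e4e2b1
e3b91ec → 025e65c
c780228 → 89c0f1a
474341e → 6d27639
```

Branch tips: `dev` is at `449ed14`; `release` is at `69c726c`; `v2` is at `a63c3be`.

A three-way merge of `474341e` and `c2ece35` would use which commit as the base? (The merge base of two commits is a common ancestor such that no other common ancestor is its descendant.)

ee340f5

Ancestors of 474341e: {025e65c, 3ba536d, 474341e, 6d27639, 7766fc2, dae60ed, ee340f5}.
Ancestors of c2ece35: {025e65c, 3ba536d, 6d0cf27, 7766fc2, a63c3be, ba1b740, c2ece35, dae60ed, e7deb1e, ee340f5}.
Common ancestors: {025e65c, 3ba536d, 7766fc2, dae60ed, ee340f5}.
Among these, ee340f5 is not an ancestor of any other common ancestor — it is the merge base.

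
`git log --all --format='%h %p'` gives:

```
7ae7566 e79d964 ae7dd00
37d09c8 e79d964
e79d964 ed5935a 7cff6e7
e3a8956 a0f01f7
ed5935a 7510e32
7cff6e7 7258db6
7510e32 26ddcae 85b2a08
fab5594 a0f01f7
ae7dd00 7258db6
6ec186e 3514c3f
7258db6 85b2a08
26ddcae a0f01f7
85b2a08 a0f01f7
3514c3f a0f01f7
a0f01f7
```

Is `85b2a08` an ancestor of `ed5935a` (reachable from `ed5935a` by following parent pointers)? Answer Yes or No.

Ancestors of ed5935a (commits reachable by following parents): {26ddcae, 7510e32, 85b2a08, a0f01f7, ed5935a}.
85b2a08 is in that set, so it is an ancestor of ed5935a.

Yes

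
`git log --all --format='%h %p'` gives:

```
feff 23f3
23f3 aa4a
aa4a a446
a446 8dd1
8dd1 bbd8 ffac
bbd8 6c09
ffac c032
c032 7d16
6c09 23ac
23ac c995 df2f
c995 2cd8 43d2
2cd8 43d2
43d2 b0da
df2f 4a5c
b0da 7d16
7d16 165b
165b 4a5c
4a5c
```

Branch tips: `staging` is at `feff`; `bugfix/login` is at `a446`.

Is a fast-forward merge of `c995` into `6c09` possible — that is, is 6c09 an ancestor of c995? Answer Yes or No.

A fast-forward from 6c09 to c995 is possible iff 6c09 is an ancestor of c995.
Ancestors of c995: {165b, 2cd8, 43d2, 4a5c, 7d16, b0da, c995}.
6c09 is not among them, so fast-forward is not possible.

No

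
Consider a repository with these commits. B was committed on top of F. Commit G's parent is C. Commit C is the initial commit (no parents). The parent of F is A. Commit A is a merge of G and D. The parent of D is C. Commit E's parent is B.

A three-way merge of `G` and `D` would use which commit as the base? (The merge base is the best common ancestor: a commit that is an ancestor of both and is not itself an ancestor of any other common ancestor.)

C

Ancestors of G: {C, G}.
Ancestors of D: {C, D}.
Common ancestors: {C}.
The only common ancestor is C, so it is the merge base.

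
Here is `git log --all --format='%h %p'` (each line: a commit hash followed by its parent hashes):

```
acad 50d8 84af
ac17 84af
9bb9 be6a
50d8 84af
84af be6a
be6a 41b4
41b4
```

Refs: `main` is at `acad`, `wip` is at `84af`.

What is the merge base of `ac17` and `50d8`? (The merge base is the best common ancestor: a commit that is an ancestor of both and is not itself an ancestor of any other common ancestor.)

84af

Ancestors of ac17: {41b4, 84af, ac17, be6a}.
Ancestors of 50d8: {41b4, 50d8, 84af, be6a}.
Common ancestors: {41b4, 84af, be6a}.
Among these, 84af is not an ancestor of any other common ancestor — it is the merge base.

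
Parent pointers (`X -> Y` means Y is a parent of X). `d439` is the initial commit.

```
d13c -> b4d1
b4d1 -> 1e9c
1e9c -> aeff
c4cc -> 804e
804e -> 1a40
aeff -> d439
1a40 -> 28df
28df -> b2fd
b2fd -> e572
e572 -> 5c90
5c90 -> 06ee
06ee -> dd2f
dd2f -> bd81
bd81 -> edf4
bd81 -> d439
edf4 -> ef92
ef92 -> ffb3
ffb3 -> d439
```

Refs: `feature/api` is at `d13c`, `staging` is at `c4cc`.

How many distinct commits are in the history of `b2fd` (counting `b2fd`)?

10

Walking parent pointers from b2fd: reachable set = {06ee, 5c90, b2fd, bd81, d439, dd2f, e572, edf4, ef92, ffb3}.
That is 10 commits.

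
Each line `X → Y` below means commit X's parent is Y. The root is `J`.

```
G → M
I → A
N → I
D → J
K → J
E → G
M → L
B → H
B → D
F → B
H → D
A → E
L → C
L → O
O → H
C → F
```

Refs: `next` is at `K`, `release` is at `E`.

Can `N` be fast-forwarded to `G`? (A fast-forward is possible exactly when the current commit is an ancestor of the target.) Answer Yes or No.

No

A fast-forward from N to G is possible iff N is an ancestor of G.
Ancestors of G: {B, C, D, F, G, H, J, L, M, O}.
N is not among them, so fast-forward is not possible.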